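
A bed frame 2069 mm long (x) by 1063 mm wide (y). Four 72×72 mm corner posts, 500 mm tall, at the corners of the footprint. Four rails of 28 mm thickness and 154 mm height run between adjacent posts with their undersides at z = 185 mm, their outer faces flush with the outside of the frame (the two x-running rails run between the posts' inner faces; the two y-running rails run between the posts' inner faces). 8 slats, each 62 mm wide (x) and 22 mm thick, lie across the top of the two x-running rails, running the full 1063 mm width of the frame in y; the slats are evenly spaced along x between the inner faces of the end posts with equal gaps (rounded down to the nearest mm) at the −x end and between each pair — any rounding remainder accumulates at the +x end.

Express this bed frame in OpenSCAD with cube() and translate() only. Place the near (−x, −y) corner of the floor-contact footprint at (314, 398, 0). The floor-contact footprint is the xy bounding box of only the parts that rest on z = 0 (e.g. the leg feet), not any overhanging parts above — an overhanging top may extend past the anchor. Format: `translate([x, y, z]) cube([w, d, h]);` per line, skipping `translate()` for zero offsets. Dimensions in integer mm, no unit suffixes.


translate([314, 398, 0]) cube([72, 72, 500]);
translate([314, 1389, 0]) cube([72, 72, 500]);
translate([2311, 398, 0]) cube([72, 72, 500]);
translate([2311, 1389, 0]) cube([72, 72, 500]);
translate([386, 398, 185]) cube([1925, 28, 154]);
translate([386, 1433, 185]) cube([1925, 28, 154]);
translate([314, 470, 185]) cube([28, 919, 154]);
translate([2355, 470, 185]) cube([28, 919, 154]);
translate([544, 398, 339]) cube([62, 1063, 22]);
translate([764, 398, 339]) cube([62, 1063, 22]);
translate([984, 398, 339]) cube([62, 1063, 22]);
translate([1204, 398, 339]) cube([62, 1063, 22]);
translate([1424, 398, 339]) cube([62, 1063, 22]);
translate([1644, 398, 339]) cube([62, 1063, 22]);
translate([1864, 398, 339]) cube([62, 1063, 22]);
translate([2084, 398, 339]) cube([62, 1063, 22]);


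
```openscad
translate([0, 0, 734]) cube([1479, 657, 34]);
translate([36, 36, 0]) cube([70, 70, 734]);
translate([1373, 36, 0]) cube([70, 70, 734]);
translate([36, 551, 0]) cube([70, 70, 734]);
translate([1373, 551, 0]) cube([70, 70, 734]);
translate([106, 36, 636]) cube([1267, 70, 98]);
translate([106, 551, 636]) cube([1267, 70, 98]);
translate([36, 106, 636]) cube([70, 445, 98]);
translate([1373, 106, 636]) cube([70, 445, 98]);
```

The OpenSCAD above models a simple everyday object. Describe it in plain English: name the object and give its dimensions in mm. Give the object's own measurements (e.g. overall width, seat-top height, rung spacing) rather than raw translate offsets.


A table: top 1479 mm (x) × 657 mm (y), 34 mm thick, upper face at z = 768 mm, on four 70×70 mm square legs, each inset 36 mm from the nearest pair of top edges from z = 0 to the bottom of the top. Four apron rails, 70 mm thick and 98 mm tall, run between adjacent legs with their top edges flush with the underside of the top and their outer faces flush with the legs' outer faces.


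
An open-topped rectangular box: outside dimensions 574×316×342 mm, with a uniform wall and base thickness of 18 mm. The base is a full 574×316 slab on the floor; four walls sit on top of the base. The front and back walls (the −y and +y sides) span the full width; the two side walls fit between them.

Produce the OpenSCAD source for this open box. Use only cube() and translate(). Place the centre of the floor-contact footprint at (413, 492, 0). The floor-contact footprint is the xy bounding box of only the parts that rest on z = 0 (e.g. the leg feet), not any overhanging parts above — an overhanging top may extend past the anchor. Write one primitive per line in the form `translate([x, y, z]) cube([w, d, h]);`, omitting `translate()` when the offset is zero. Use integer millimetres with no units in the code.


translate([126, 334, 0]) cube([574, 316, 18]);
translate([126, 334, 18]) cube([574, 18, 324]);
translate([126, 632, 18]) cube([574, 18, 324]);
translate([126, 352, 18]) cube([18, 280, 324]);
translate([682, 352, 18]) cube([18, 280, 324]);


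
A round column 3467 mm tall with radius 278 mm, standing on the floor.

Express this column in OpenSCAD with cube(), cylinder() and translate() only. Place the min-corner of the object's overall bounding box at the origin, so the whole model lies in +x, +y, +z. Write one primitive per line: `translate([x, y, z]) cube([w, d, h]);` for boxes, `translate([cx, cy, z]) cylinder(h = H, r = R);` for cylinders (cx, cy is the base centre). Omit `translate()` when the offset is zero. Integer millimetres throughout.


translate([278, 278, 0]) cylinder(h = 3467, r = 278);


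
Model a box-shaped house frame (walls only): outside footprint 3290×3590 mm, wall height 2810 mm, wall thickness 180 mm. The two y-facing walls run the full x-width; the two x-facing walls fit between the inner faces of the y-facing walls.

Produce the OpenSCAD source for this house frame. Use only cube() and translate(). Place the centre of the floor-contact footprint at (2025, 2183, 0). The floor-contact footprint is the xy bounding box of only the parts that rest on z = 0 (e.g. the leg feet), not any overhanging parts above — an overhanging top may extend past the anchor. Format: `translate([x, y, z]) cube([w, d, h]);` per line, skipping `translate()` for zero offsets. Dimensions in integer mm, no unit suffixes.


translate([380, 388, 0]) cube([3290, 180, 2810]);
translate([380, 3798, 0]) cube([3290, 180, 2810]);
translate([380, 568, 0]) cube([180, 3230, 2810]);
translate([3490, 568, 0]) cube([180, 3230, 2810]);


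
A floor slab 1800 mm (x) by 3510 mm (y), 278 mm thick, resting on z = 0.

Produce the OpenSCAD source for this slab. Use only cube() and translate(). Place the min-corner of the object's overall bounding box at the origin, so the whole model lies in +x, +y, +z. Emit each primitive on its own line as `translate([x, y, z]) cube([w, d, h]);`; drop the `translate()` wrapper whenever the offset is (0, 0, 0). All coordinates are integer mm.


cube([1800, 3510, 278]);


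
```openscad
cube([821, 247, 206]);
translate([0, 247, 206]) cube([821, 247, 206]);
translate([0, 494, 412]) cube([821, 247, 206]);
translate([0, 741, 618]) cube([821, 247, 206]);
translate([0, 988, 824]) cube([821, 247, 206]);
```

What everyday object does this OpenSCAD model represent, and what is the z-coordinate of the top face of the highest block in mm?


A staircase. The total rise is 1030 mm.

5 identical blocks, each offset up and back from the previous — a staircase. Each step is 206 mm tall and there are 5 of them, so the total rise is 5 × 206 = 1030 mm.


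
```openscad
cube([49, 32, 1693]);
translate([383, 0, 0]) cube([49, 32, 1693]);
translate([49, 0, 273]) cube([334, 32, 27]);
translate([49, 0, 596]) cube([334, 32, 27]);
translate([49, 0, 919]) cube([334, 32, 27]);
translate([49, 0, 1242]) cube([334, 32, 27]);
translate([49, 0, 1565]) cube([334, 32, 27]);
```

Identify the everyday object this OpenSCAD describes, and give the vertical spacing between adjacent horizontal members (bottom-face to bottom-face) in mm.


A ladder. The rung spacing is 323 mm.

Two tall 49×32 posts with 5 short bars between them — a ladder. Adjacent rungs sit at z = 273 and z = 596, so the spacing is 596 − 273 = 323 mm.


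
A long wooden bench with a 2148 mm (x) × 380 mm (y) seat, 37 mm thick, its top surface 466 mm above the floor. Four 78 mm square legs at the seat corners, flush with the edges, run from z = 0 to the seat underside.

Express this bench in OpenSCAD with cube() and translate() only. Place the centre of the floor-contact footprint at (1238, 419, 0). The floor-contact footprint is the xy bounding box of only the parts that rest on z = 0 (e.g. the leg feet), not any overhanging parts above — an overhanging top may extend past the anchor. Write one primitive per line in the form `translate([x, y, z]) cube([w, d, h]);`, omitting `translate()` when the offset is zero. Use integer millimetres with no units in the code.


translate([164, 229, 429]) cube([2148, 380, 37]);
translate([164, 229, 0]) cube([78, 78, 429]);
translate([164, 531, 0]) cube([78, 78, 429]);
translate([2234, 229, 0]) cube([78, 78, 429]);
translate([2234, 531, 0]) cube([78, 78, 429]);


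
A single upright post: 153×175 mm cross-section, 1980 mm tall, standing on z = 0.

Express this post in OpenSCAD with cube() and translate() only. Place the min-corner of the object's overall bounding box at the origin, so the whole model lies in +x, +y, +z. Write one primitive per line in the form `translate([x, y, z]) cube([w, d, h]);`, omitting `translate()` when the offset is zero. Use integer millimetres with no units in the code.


cube([153, 175, 1980]);


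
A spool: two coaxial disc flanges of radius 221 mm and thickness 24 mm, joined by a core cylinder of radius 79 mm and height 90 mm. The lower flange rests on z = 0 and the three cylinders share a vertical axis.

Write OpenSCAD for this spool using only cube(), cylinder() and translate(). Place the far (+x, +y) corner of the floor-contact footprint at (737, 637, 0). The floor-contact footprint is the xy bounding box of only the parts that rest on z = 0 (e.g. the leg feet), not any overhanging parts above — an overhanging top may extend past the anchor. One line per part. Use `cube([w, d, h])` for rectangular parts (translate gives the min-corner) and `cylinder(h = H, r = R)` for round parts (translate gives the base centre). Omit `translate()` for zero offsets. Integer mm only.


translate([516, 416, 0]) cylinder(h = 24, r = 221);
translate([516, 416, 24]) cylinder(h = 90, r = 79);
translate([516, 416, 114]) cylinder(h = 24, r = 221);


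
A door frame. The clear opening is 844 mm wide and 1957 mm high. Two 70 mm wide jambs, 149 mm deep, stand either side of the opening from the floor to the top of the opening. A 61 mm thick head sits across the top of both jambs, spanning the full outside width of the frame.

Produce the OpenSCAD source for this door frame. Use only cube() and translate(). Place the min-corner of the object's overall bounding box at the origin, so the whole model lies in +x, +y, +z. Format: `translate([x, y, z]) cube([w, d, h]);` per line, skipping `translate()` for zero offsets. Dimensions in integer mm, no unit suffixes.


cube([70, 149, 1957]);
translate([914, 0, 0]) cube([70, 149, 1957]);
translate([0, 0, 1957]) cube([984, 149, 61]);


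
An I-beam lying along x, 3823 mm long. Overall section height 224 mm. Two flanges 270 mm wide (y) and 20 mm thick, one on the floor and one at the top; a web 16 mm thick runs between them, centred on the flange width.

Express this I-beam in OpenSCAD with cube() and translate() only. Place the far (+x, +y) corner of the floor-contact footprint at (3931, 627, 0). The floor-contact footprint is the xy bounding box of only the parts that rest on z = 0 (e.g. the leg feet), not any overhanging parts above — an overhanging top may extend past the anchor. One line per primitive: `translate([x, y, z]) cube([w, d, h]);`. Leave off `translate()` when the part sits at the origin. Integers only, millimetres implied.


translate([108, 357, 0]) cube([3823, 270, 20]);
translate([108, 484, 20]) cube([3823, 16, 184]);
translate([108, 357, 204]) cube([3823, 270, 20]);


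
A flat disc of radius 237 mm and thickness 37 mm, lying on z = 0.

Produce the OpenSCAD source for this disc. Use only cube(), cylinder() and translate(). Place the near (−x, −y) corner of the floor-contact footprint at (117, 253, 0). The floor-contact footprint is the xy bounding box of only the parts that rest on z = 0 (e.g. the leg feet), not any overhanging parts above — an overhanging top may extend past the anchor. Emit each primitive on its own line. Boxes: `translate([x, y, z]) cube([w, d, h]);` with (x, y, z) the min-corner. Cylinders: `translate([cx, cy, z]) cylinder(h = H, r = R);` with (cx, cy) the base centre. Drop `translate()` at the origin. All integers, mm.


translate([354, 490, 0]) cylinder(h = 37, r = 237);


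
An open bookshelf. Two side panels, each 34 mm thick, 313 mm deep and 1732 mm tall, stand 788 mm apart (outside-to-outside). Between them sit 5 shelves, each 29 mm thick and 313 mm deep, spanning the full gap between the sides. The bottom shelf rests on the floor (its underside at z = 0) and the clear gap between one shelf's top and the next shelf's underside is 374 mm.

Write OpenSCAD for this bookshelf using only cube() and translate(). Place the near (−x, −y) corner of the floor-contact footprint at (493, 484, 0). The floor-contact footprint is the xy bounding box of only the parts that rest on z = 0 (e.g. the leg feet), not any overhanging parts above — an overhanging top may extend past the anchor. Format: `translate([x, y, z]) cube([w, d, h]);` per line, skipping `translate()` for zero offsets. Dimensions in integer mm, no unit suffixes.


translate([493, 484, 0]) cube([34, 313, 1732]);
translate([1247, 484, 0]) cube([34, 313, 1732]);
translate([527, 484, 0]) cube([720, 313, 29]);
translate([527, 484, 403]) cube([720, 313, 29]);
translate([527, 484, 806]) cube([720, 313, 29]);
translate([527, 484, 1209]) cube([720, 313, 29]);
translate([527, 484, 1612]) cube([720, 313, 29]);


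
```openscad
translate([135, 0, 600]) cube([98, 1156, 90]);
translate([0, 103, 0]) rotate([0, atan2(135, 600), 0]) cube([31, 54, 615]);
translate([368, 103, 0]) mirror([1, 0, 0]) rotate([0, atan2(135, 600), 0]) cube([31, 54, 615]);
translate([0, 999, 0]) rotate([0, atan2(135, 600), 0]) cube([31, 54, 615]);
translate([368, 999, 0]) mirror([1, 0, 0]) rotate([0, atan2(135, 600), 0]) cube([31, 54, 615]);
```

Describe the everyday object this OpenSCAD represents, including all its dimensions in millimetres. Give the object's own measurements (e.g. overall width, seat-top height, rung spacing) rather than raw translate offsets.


A sawhorse. A 98×1156×90 mm beam (x, y, z) sits on two A-frame leg pairs. Each pair is two raked legs of 31×54 mm section (54 mm along y) splaying symmetrically in x. Each leg rises 600 mm vertically over 135 mm of horizontal reach and is 615 mm long along its own axis. Every leg's outer bottom edge rests on the floor and its outer top edge meets a bottom edge of the beam — the left legs (tilting toward +x) meet the beam's −x bottom edge, the right legs (their mirror images, tilting toward −x) meet its +x bottom edge — so the leg tops tuck under the beam, the beam's underside is 600 mm above the floor, and the feet are 368 mm apart outside-to-outside with the beam centred between them. The two leg pairs are set in 103 mm from either end of the beam.


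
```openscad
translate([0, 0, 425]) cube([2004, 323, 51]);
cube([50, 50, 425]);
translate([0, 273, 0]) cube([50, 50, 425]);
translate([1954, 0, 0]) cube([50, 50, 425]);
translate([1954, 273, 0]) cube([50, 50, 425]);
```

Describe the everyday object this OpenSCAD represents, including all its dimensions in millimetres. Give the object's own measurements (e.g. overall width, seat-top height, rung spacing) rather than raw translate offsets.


A long wooden bench with a 2004 mm (x) × 323 mm (y) seat, 51 mm thick, its top surface 476 mm above the floor. Four 50 mm square legs at the seat corners, flush with the edges, run from z = 0 to the seat underside.


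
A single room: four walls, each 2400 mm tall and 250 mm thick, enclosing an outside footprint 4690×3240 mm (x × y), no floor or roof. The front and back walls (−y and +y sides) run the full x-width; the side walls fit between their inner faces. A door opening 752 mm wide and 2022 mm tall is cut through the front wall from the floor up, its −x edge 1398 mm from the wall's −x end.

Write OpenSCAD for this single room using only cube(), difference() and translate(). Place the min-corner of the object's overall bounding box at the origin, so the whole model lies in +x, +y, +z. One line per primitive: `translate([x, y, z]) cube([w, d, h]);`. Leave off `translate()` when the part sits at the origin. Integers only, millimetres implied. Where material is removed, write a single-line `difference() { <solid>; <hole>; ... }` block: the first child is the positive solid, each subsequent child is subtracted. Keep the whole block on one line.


difference() { cube([4690, 250, 2400]); translate([1398, 0, 0]) cube([752, 250, 2022]); }
translate([0, 2990, 0]) cube([4690, 250, 2400]);
translate([0, 250, 0]) cube([250, 2740, 2400]);
translate([4440, 250, 0]) cube([250, 2740, 2400]);


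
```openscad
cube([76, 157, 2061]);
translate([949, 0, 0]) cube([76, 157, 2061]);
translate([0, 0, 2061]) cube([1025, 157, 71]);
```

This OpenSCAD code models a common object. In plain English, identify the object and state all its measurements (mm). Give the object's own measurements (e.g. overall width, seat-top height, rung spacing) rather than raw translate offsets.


A door frame. The clear opening is 873 mm wide and 2061 mm high. Two 76 mm wide jambs, 157 mm deep, stand either side of the opening from the floor to the top of the opening. A 71 mm thick head sits across the top of both jambs, spanning the full outside width of the frame.


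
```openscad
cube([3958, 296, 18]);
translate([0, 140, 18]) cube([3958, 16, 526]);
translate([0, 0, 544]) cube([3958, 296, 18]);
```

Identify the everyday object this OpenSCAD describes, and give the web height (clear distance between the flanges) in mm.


An I-beam. The web height is 526 mm.

Two wide flanges with a thin centred web — an I-beam. Overall 562 mm minus two 18 mm flanges gives a web of 562 − 2·18 = 526 mm.


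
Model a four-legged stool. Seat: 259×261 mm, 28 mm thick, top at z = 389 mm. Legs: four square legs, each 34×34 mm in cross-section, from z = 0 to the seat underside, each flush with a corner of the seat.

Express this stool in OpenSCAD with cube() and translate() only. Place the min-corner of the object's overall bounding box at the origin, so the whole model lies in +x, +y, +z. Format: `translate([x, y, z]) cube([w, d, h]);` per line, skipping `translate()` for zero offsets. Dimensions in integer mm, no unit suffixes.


// leg_h = 389 - 28 = 361
translate([0, 0, 361]) cube([259, 261, 28]);
cube([34, 34, 361]);
translate([225, 0, 0]) cube([34, 34, 361]);
translate([0, 227, 0]) cube([34, 34, 361]);
translate([225, 227, 0]) cube([34, 34, 361]);


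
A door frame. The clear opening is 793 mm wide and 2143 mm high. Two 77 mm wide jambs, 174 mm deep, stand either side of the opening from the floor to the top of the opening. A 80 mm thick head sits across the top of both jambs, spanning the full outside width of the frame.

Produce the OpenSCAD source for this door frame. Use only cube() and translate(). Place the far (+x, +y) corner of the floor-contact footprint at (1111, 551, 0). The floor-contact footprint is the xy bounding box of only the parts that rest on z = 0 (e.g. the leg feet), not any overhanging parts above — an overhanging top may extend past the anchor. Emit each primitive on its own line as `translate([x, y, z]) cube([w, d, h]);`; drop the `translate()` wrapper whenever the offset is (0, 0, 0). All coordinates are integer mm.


translate([164, 377, 0]) cube([77, 174, 2143]);
translate([1034, 377, 0]) cube([77, 174, 2143]);
translate([164, 377, 2143]) cube([947, 174, 80]);


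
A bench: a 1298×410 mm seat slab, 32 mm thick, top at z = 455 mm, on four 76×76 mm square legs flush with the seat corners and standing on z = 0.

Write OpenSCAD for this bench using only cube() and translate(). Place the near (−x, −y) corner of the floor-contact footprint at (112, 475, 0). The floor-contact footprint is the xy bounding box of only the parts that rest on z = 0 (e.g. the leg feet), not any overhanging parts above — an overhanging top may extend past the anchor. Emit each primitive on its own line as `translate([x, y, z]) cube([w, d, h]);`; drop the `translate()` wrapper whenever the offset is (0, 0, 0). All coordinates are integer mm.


translate([112, 475, 423]) cube([1298, 410, 32]);
translate([112, 475, 0]) cube([76, 76, 423]);
translate([112, 809, 0]) cube([76, 76, 423]);
translate([1334, 475, 0]) cube([76, 76, 423]);
translate([1334, 809, 0]) cube([76, 76, 423]);


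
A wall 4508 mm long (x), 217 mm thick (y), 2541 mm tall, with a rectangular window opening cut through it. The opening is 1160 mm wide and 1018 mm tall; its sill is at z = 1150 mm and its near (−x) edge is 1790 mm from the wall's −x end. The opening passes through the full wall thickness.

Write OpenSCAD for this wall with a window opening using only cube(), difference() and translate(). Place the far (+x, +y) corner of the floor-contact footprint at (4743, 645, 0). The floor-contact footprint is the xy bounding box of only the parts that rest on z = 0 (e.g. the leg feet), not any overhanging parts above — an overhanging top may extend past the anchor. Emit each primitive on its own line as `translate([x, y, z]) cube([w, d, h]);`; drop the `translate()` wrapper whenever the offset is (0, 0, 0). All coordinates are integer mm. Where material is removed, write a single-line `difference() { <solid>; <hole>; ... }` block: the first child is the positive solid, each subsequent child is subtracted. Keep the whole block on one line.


difference() { translate([235, 428, 0]) cube([4508, 217, 2541]); translate([2025, 428, 1150]) cube([1160, 217, 1018]); }


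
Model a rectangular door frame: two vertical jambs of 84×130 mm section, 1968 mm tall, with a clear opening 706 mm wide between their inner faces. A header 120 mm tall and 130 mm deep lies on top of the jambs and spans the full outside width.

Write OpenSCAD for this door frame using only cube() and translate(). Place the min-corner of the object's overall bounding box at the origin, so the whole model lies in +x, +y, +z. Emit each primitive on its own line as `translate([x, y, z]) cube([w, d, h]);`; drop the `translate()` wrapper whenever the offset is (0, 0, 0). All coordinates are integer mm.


cube([84, 130, 1968]);
translate([790, 0, 0]) cube([84, 130, 1968]);
translate([0, 0, 1968]) cube([874, 130, 120]);


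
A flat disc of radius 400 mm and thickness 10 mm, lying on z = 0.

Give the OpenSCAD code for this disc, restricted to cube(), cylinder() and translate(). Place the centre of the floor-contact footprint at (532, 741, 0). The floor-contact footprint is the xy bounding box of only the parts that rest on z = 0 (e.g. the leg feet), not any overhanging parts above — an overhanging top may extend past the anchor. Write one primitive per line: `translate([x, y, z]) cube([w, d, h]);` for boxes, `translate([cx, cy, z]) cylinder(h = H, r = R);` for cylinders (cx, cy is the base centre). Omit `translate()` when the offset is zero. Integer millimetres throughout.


translate([532, 741, 0]) cylinder(h = 10, r = 400);


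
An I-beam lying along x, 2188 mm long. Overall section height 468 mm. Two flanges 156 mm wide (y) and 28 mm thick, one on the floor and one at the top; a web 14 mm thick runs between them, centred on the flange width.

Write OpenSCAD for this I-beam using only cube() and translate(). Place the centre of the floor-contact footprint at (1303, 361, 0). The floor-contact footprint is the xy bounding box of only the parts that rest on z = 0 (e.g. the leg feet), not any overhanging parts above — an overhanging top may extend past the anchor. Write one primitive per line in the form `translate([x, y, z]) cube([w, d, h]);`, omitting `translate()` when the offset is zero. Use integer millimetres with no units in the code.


translate([209, 283, 0]) cube([2188, 156, 28]);
translate([209, 354, 28]) cube([2188, 14, 412]);
translate([209, 283, 440]) cube([2188, 156, 28]);


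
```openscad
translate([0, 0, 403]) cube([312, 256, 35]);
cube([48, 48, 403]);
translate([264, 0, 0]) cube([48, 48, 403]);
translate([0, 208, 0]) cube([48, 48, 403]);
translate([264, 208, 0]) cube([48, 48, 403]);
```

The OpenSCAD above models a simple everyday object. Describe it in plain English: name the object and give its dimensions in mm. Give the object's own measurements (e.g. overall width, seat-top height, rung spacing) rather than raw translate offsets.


A four-legged stool. The seat is a 312×256×35 mm slab whose top surface is at z = 438 mm; four square legs, each 48×48 mm in cross-section, run from the floor (z = 0) to the underside of the seat, each flush with a corner of the seat.


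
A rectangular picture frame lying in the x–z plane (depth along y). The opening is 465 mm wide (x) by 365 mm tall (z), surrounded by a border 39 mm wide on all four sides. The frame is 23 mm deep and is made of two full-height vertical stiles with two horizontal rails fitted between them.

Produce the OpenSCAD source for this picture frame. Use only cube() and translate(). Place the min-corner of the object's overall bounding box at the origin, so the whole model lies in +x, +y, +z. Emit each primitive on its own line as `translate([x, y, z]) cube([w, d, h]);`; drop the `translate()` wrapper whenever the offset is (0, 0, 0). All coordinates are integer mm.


cube([39, 23, 443]);
translate([504, 0, 0]) cube([39, 23, 443]);
translate([39, 0, 0]) cube([465, 23, 39]);
translate([39, 0, 404]) cube([465, 23, 39]);


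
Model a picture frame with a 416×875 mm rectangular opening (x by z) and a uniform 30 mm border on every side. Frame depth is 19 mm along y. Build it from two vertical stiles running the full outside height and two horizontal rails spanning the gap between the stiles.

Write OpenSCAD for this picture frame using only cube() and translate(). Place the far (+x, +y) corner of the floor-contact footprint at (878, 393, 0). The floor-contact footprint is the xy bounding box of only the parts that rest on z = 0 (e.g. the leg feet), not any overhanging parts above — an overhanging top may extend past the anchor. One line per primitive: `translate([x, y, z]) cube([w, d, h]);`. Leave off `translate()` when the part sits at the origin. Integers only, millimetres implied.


translate([402, 374, 0]) cube([30, 19, 935]);
translate([848, 374, 0]) cube([30, 19, 935]);
translate([432, 374, 0]) cube([416, 19, 30]);
translate([432, 374, 905]) cube([416, 19, 30]);


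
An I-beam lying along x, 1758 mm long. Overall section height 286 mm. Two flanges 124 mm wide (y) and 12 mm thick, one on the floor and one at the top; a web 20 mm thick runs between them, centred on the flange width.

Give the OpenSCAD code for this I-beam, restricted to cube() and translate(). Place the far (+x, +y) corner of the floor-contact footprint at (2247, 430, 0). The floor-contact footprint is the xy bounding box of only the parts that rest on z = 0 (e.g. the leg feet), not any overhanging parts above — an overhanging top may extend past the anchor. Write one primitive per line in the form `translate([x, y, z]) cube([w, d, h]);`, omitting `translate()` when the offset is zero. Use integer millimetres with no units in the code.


translate([489, 306, 0]) cube([1758, 124, 12]);
translate([489, 358, 12]) cube([1758, 20, 262]);
translate([489, 306, 274]) cube([1758, 124, 12]);


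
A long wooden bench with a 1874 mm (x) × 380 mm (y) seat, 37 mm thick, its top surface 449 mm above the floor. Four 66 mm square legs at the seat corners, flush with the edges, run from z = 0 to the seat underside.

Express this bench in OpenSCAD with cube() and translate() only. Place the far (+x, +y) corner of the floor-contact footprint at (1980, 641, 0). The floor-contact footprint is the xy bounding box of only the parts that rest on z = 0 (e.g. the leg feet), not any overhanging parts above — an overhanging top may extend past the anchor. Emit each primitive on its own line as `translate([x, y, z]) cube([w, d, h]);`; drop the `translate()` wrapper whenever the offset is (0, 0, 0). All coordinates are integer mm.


translate([106, 261, 412]) cube([1874, 380, 37]);
translate([106, 261, 0]) cube([66, 66, 412]);
translate([106, 575, 0]) cube([66, 66, 412]);
translate([1914, 261, 0]) cube([66, 66, 412]);
translate([1914, 575, 0]) cube([66, 66, 412]);


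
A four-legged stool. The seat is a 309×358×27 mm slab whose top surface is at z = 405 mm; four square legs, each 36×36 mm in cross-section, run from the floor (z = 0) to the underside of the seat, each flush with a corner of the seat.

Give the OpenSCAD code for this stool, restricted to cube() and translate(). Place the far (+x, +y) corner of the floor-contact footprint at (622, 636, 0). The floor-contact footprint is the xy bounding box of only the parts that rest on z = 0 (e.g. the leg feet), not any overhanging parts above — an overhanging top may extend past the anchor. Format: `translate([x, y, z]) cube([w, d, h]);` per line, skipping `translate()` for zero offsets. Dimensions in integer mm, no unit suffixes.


translate([313, 278, 378]) cube([309, 358, 27]);
translate([313, 278, 0]) cube([36, 36, 378]);
translate([586, 278, 0]) cube([36, 36, 378]);
translate([313, 600, 0]) cube([36, 36, 378]);
translate([586, 600, 0]) cube([36, 36, 378]);


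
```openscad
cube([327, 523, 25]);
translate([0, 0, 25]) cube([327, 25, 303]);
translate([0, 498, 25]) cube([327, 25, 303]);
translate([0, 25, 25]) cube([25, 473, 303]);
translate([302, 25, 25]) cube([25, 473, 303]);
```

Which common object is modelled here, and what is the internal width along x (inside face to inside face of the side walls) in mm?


An open box. The internal width is 277 mm.

A 327×523 base slab with four walls standing on it — an open box. The base is 327 mm wide and the walls are 25 mm thick, so the internal width is 327 − 2 × 25 = 277 mm.


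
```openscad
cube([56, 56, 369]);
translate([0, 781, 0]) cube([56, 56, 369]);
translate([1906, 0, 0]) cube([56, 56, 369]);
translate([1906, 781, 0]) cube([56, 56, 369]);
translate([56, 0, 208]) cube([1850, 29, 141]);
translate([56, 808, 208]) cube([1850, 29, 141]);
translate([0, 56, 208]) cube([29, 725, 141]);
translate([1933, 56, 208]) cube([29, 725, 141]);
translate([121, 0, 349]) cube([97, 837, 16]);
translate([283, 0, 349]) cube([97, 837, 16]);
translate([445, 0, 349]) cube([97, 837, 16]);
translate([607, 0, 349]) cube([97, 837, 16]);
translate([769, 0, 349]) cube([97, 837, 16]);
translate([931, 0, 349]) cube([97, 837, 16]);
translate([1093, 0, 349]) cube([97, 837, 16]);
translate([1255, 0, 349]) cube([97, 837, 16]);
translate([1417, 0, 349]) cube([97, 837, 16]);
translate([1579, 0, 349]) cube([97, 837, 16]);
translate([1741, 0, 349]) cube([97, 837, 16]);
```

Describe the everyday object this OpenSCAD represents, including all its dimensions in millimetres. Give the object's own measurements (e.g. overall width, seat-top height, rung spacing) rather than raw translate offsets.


A bed frame 1962 mm long (x) by 837 mm wide (y). Four 56×56 mm corner posts, 369 mm tall, at the corners of the footprint. Four rails of 29 mm thickness and 141 mm height run between adjacent posts with their undersides at z = 208 mm, their outer faces flush with the outside of the frame (the two x-running rails run between the posts' inner faces; the two y-running rails run between the posts' inner faces). 11 slats, each 97 mm wide (x) and 16 mm thick, lie across the top of the two x-running rails, running the full 837 mm width of the frame in y; along x they sit between the end posts with a 65 mm gap after the −x posts and between neighbouring slats, leaving 68 mm before the +x posts.


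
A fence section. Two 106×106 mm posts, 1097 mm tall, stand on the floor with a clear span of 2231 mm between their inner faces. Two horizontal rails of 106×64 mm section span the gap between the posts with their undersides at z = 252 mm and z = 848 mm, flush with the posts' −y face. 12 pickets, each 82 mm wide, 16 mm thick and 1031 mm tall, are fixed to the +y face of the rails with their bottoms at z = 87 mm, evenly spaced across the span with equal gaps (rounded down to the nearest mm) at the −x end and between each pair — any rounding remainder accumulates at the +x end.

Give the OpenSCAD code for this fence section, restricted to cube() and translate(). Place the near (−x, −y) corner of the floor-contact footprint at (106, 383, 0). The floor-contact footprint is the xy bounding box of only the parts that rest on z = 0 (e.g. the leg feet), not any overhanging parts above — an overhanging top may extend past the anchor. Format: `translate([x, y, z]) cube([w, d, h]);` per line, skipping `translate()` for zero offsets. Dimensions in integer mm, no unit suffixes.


translate([106, 383, 0]) cube([106, 106, 1097]);
translate([2443, 383, 0]) cube([106, 106, 1097]);
translate([212, 383, 252]) cube([2231, 106, 64]);
translate([212, 383, 848]) cube([2231, 106, 64]);
translate([307, 489, 87]) cube([82, 16, 1031]);
translate([484, 489, 87]) cube([82, 16, 1031]);
translate([661, 489, 87]) cube([82, 16, 1031]);
translate([838, 489, 87]) cube([82, 16, 1031]);
translate([1015, 489, 87]) cube([82, 16, 1031]);
translate([1192, 489, 87]) cube([82, 16, 1031]);
translate([1369, 489, 87]) cube([82, 16, 1031]);
translate([1546, 489, 87]) cube([82, 16, 1031]);
translate([1723, 489, 87]) cube([82, 16, 1031]);
translate([1900, 489, 87]) cube([82, 16, 1031]);
translate([2077, 489, 87]) cube([82, 16, 1031]);
translate([2254, 489, 87]) cube([82, 16, 1031]);


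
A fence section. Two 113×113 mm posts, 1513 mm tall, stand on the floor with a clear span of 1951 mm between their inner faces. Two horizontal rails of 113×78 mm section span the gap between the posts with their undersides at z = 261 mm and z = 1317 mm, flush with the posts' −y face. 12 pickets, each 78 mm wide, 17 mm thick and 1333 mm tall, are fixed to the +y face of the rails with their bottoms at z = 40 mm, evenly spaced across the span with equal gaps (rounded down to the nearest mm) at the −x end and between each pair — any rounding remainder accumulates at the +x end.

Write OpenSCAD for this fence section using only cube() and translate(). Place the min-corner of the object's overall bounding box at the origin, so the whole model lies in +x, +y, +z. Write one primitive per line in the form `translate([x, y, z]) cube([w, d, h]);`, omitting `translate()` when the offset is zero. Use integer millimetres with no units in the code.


cube([113, 113, 1513]);
translate([2064, 0, 0]) cube([113, 113, 1513]);
translate([113, 0, 261]) cube([1951, 113, 78]);
translate([113, 0, 1317]) cube([1951, 113, 78]);
translate([191, 113, 40]) cube([78, 17, 1333]);
translate([347, 113, 40]) cube([78, 17, 1333]);
translate([503, 113, 40]) cube([78, 17, 1333]);
translate([659, 113, 40]) cube([78, 17, 1333]);
translate([815, 113, 40]) cube([78, 17, 1333]);
translate([971, 113, 40]) cube([78, 17, 1333]);
translate([1127, 113, 40]) cube([78, 17, 1333]);
translate([1283, 113, 40]) cube([78, 17, 1333]);
translate([1439, 113, 40]) cube([78, 17, 1333]);
translate([1595, 113, 40]) cube([78, 17, 1333]);
translate([1751, 113, 40]) cube([78, 17, 1333]);
translate([1907, 113, 40]) cube([78, 17, 1333]);


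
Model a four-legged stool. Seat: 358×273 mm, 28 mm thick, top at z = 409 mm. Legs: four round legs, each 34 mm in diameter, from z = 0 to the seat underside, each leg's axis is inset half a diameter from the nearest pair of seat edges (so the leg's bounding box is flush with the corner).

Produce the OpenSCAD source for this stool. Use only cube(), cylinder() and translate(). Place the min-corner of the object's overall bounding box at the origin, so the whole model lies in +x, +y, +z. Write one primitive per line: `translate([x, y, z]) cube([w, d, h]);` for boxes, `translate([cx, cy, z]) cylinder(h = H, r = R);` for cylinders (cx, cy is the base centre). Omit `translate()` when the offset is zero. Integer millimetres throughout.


translate([0, 0, 381]) cube([358, 273, 28]);
translate([17, 17, 0]) cylinder(h = 381, r = 17);
translate([341, 17, 0]) cylinder(h = 381, r = 17);
translate([17, 256, 0]) cylinder(h = 381, r = 17);
translate([341, 256, 0]) cylinder(h = 381, r = 17);


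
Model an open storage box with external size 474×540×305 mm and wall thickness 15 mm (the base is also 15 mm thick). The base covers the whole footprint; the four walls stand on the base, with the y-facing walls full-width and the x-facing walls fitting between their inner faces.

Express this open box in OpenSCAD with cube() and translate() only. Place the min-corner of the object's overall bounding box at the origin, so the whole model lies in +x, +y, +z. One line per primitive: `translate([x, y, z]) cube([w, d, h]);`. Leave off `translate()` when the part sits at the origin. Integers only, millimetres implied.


cube([474, 540, 15]);
translate([0, 0, 15]) cube([474, 15, 290]);
translate([0, 525, 15]) cube([474, 15, 290]);
translate([0, 15, 15]) cube([15, 510, 290]);
translate([459, 15, 15]) cube([15, 510, 290]);


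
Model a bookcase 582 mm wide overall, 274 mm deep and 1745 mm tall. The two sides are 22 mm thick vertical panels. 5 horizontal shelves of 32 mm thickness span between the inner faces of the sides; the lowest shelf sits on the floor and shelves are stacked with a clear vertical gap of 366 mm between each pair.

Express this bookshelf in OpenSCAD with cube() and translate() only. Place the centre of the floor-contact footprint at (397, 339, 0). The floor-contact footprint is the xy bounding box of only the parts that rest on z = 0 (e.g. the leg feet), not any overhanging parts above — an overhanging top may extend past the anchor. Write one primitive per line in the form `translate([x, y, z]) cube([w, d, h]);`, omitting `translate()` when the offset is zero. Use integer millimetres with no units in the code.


translate([106, 202, 0]) cube([22, 274, 1745]);
translate([666, 202, 0]) cube([22, 274, 1745]);
translate([128, 202, 0]) cube([538, 274, 32]);
translate([128, 202, 398]) cube([538, 274, 32]);
translate([128, 202, 796]) cube([538, 274, 32]);
translate([128, 202, 1194]) cube([538, 274, 32]);
translate([128, 202, 1592]) cube([538, 274, 32]);


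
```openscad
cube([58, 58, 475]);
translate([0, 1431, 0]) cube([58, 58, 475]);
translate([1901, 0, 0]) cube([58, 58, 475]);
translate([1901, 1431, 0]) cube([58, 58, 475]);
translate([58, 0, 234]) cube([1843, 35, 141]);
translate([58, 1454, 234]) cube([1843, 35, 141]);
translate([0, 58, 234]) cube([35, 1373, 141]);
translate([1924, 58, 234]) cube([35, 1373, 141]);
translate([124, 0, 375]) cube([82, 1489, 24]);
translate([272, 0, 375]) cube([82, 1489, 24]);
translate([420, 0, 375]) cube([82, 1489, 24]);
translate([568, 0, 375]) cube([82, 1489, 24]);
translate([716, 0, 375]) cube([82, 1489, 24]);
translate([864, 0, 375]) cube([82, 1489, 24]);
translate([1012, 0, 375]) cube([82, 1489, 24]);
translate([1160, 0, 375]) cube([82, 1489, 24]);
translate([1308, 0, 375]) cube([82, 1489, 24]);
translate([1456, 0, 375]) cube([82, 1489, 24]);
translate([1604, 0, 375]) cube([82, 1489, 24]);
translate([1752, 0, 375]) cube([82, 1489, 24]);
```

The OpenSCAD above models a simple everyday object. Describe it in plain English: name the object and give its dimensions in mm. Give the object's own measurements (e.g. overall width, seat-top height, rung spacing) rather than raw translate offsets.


A bed frame 1959 mm long (x) by 1489 mm wide (y). Four 58×58 mm corner posts, 475 mm tall, at the corners of the footprint. Four rails of 35 mm thickness and 141 mm height run between adjacent posts with their undersides at z = 234 mm, their outer faces flush with the outside of the frame (the two x-running rails run between the posts' inner faces; the two y-running rails run between the posts' inner faces). 12 slats, each 82 mm wide (x) and 24 mm thick, lie across the top of the two x-running rails, running the full 1489 mm width of the frame in y; along x they sit between the end posts with a 66 mm gap after the −x posts and between neighbouring slats, leaving 67 mm before the +x posts.


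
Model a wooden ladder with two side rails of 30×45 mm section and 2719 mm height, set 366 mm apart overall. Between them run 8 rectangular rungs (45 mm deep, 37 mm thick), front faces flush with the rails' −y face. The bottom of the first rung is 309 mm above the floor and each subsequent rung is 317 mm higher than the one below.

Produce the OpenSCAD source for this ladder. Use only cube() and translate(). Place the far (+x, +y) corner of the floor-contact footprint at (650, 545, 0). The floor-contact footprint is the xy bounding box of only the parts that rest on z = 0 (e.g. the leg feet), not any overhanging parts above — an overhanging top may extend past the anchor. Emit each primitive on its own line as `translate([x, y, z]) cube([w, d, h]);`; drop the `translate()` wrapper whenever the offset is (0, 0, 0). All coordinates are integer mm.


translate([284, 500, 0]) cube([30, 45, 2719]);
translate([620, 500, 0]) cube([30, 45, 2719]);
translate([314, 500, 309]) cube([306, 45, 37]);
translate([314, 500, 626]) cube([306, 45, 37]);
translate([314, 500, 943]) cube([306, 45, 37]);
translate([314, 500, 1260]) cube([306, 45, 37]);
translate([314, 500, 1577]) cube([306, 45, 37]);
translate([314, 500, 1894]) cube([306, 45, 37]);
translate([314, 500, 2211]) cube([306, 45, 37]);
translate([314, 500, 2528]) cube([306, 45, 37]);
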